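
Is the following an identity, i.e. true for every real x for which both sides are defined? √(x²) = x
Claim: √(x²) = x.
Test a specific point where both sides are defined: x = -3.
LHS = √(x²) ≈ 3.0000
RHS = x ≈ -3.0000
Since 3.0000 ≠ -3.0000, the equation fails at this point, so it cannot hold for every real x for which both sides are defined.
√(x²) = |x|, which differs from x whenever x < 0 (both sides are defined for every real x).

Conclusion: No, this is NOT an identity.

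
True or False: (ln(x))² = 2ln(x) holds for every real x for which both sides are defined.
False.

Claim: (ln(x))² = 2ln(x).
Test a specific point where both sides are defined: x = 4.
LHS = (ln(x))² ≈ 1.9218
RHS = 2ln(x) ≈ 2.7726
Since 1.9218 ≠ 2.7726, the equation fails at this point, so it cannot hold for every real x for which both sides are defined.
2ln(x) equals ln(x²), which is not the same as (ln x)².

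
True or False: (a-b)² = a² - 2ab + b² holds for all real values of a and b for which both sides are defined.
True.

Claim: (a-b)² = a² - 2ab + b².
Reasoning: Expand: (a-b)² = (a-b)(a-b) = a·a - a·b - b·a + b·b = a² - 2ab + b².
So the two sides agree for all real values of a and b for which both sides are defined.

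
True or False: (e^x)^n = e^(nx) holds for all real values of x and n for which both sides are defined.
Claim: (e^x)^n = e^(nx).
Reasoning: e^x is a positive real number, and for a positive base B and real exponent n, B^n = e^(n·ln B). With B = e^x, ln B = x, so (e^x)^n = e^(n·x).
So the two sides agree for all real values of x and n for which both sides are defined.

Conclusion: True.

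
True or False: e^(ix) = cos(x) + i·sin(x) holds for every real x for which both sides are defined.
Claim: e^(ix) = cos(x) + i·sin(x).
Reasoning: Euler's formula. Expand e^(ix) = Σ (ix)^k / k!. Since i² = -1, the even-k terms are Σ (-1)^m x^(2m)/(2m)! = cos(x) and the odd-k terms are i · Σ (-1)^m x^(2m+1)/(2m+1)! = i·sin(x).
So the two sides agree for every real x for which both sides are defined.

Conclusion: True.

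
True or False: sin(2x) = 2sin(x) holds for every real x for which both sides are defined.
Claim: sin(2x) = 2sin(x).
Test a specific point where both sides are defined: x = -π/4.
LHS = sin(2x) ≈ -1.0000
RHS = 2sin(x) ≈ -1.4142
Since -1.0000 ≠ -1.4142, the equation fails at this point, so it cannot hold for every real x for which both sides are defined.
The correct double-angle formula is sin(2x) = 2sin(x)cos(x).

Conclusion: False.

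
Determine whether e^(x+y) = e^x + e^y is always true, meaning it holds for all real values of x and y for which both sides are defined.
No, this is NOT an identity.

Claim: e^(x+y) = e^x + e^y.
Test a specific point where both sides are defined: x = 2, y = 1/2.
LHS = e^(x+y) ≈ 12.1825
RHS = e^x + e^y ≈ 9.0378
Since 12.1825 ≠ 9.0378, the equation fails at this point, so it cannot hold for all real values of x and y for which both sides are defined.
The correct rule is e^(x+y) = e^x · e^y (a product, not a sum).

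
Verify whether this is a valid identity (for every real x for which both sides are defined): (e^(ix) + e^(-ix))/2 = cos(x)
Yes, this is an identity.

Claim: (e^(ix) + e^(-ix))/2 = cos(x).
Reasoning: By Euler's formula e^(ix) = cos(x) + i·sin(x) and e^(-ix) = cos(x) - i·sin(x). Adding cancels the sine terms: e^(ix) + e^(-ix) = 2cos(x); divide by 2.
So the two sides agree for every real x for which both sides are defined.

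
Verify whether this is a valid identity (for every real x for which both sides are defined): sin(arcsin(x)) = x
Yes, this is an identity.

Claim: sin(arcsin(x)) = x.
Reasoning: For -1 ≤ x ≤ 1 (where arcsin is defined), arcsin(x) is by definition an angle whose sine equals x. Taking the sine of that angle returns x. (Note the other order, arcsin(sin x) = x, is NOT an identity.)
So the two sides agree for every real x for which both sides are defined.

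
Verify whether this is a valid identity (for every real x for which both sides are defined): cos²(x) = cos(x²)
No, this is NOT an identity.

Claim: cos²(x) = cos(x²).
Test a specific point where both sides are defined: x = -π/6.
LHS = cos²(x) ≈ 0.7500
RHS = cos(x²) ≈ 0.9627
Since 0.7500 ≠ 0.9627, the equation fails at this point, so it cannot hold for every real x for which both sides are defined.
cos²(x) means (cos x)², squaring the output; cos(x²) squares the input. These are different functions.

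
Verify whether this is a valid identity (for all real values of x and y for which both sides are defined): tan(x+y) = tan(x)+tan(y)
Claim: tan(x+y) = tan(x)+tan(y).
Test a specific point where both sides are defined: x = -π/4, y = 2π/3.
LHS = tan(x+y) ≈ 3.7321
RHS = tan(x)+tan(y) ≈ -2.7321
Since 3.7321 ≠ -2.7321, the equation fails at this point, so it cannot hold for all real values of x and y for which both sides are defined.
The correct formula is tan(x+y) = (tan(x) + tan(y))/(1 - tan(x)tan(y)).

Conclusion: No, this is NOT an identity.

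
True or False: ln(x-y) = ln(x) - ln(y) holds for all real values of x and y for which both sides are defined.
False.

Claim: ln(x-y) = ln(x) - ln(y).
Test a specific point where both sides are defined: x = 5, y = 4.
LHS = ln(x-y) ≈ 0.0000
RHS = ln(x) - ln(y) ≈ 0.2231
Since 0.0000 ≠ 0.2231, the equation fails at this point, so it cannot hold for all real values of x and y for which both sides are defined.
ln(x) - ln(y) = ln(x/y), not ln(x-y).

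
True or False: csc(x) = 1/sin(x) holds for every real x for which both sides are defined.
True.

Claim: csc(x) = 1/sin(x).
Reasoning: csc(x) is by definition the reciprocal of sin(x), wherever sin(x) ≠ 0.
So the two sides agree for every real x for which both sides are defined.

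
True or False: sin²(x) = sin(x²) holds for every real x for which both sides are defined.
Claim: sin²(x) = sin(x²).
Test a specific point where both sides are defined: x = -π/6.
LHS = sin²(x) ≈ 0.2500
RHS = sin(x²) ≈ 0.2707
Since 0.2500 ≠ 0.2707, the equation fails at this point, so it cannot hold for every real x for which both sides are defined.
sin²(x) means (sin x)², squaring the output; sin(x²) squares the input. These are different functions.

Conclusion: False.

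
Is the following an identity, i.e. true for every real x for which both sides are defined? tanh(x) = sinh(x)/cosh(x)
Yes, this is an identity.

Claim: tanh(x) = sinh(x)/cosh(x).
Reasoning: tanh(x) is defined as sinh(x)/cosh(x) = (e^x - e^-x)/(e^x + e^-x); cosh(x) ≥ 1 is never zero, so this holds for every real x.
So the two sides agree for every real x for which both sides are defined.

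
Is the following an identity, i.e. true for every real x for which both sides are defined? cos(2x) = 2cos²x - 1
Claim: cos(2x) = 2cos²x - 1.
Reasoning: cos(2x) = cos²x - sin²x. Replace sin²x by 1 - cos²x: cos²x - (1 - cos²x) = 2cos²x - 1.
So the two sides agree for every real x for which both sides are defined.

Conclusion: Yes, this is an identity.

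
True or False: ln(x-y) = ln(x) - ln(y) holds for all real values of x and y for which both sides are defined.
False.

Claim: ln(x-y) = ln(x) - ln(y).
Test a specific point where both sides are defined: x = 4, y = 3/2.
LHS = ln(x-y) ≈ 0.9163
RHS = ln(x) - ln(y) ≈ 0.9808
Since 0.9163 ≠ 0.9808, the equation fails at this point, so it cannot hold for all real values of x and y for which both sides are defined.
ln(x) - ln(y) = ln(x/y), not ln(x-y).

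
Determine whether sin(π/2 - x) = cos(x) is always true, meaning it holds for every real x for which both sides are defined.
Yes, this is an identity.

Claim: sin(π/2 - x) = cos(x).
Reasoning: Use sin(u - v) = sin(u)cos(v) - cos(u)sin(v) with u = π/2, v = x: sin(π/2)cos(x) - cos(π/2)sin(x) = 1·cos(x) - 0·sin(x) = cos(x).
So the two sides agree for every real x for which both sides are defined.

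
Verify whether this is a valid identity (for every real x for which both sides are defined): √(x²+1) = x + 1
No, this is NOT an identity.

Claim: √(x²+1) = x + 1.
Test a specific point where both sides are defined: x = -1.
LHS = √(x²+1) ≈ 1.4142
RHS = x + 1 ≈ 0.0000
Since 1.4142 ≠ 0.0000, the equation fails at this point, so it cannot hold for every real x for which both sides are defined.
(x+1)² = x² + 2x + 1 ≠ x² + 1 unless x = 0.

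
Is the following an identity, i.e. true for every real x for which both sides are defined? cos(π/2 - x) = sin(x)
Claim: cos(π/2 - x) = sin(x).
Reasoning: Use cos(u - v) = cos(u)cos(v) + sin(u)sin(v) with u = π/2, v = x: cos(π/2)cos(x) + sin(π/2)sin(x) = 0·cos(x) + 1·sin(x) = sin(x).
So the two sides agree for every real x for which both sides are defined.

Conclusion: Yes, this is an identity.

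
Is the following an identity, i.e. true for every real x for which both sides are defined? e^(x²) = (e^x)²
No, this is NOT an identity.

Claim: e^(x²) = (e^x)².
Test a specific point where both sides are defined: x = 3/2.
LHS = e^(x²) ≈ 9.4877
RHS = (e^x)² ≈ 20.0855
Since 9.4877 ≠ 20.0855, the equation fails at this point, so it cannot hold for every real x for which both sides are defined.
(e^x)² = e^(2x), and 2x ≠ x² in general.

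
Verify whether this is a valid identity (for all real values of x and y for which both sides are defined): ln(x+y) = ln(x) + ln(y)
No, this is NOT an identity.

Claim: ln(x+y) = ln(x) + ln(y).
Test a specific point where both sides are defined: x = 3, y = 1/2.
LHS = ln(x+y) ≈ 1.2528
RHS = ln(x) + ln(y) ≈ 0.4055
Since 1.2528 ≠ 0.4055, the equation fails at this point, so it cannot hold for all real values of x and y for which both sides are defined.
ln(x) + ln(y) = ln(xy), not ln(x+y).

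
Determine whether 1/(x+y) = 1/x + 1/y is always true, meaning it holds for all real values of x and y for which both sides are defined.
No, this is NOT an identity.

Claim: 1/(x+y) = 1/x + 1/y.
Test a specific point where both sides are defined: x = 1/2, y = 4.
LHS = 1/(x+y) ≈ 0.2222
RHS = 1/x + 1/y ≈ 2.2500
Since 0.2222 ≠ 2.2500, the equation fails at this point, so it cannot hold for all real values of x and y for which both sides are defined.
1/x + 1/y = (x+y)/(xy), which is not 1/(x+y).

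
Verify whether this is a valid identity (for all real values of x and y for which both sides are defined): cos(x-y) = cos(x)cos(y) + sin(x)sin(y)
Yes, this is an identity.

Claim: cos(x-y) = cos(x)cos(y) + sin(x)sin(y).
Reasoning: Replace y by -y in cos(x+y) = cos(x)cos(y) - sin(x)sin(y) and use cos(-y) = cos(y), sin(-y) = -sin(y): cos(x-y) = cos(x)cos(y) + sin(x)sin(y).
So the two sides agree for all real values of x and y for which both sides are defined.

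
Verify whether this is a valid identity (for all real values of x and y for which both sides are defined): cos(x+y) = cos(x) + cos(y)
No, this is NOT an identity.

Claim: cos(x+y) = cos(x) + cos(y).
Test a specific point where both sides are defined: x = -π/6, y = π/4.
LHS = cos(x+y) ≈ 0.9659
RHS = cos(x) + cos(y) ≈ 1.5731
Since 0.9659 ≠ 1.5731, the equation fails at this point, so it cannot hold for all real values of x and y for which both sides are defined.
The correct expansion is cos(x+y) = cos(x)cos(y) - sin(x)sin(y); cosine is not additive.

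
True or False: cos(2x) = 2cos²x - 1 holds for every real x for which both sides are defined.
Claim: cos(2x) = 2cos²x - 1.
Reasoning: cos(2x) = cos²x - sin²x. Replace sin²x by 1 - cos²x: cos²x - (1 - cos²x) = 2cos²x - 1.
So the two sides agree for every real x for which both sides are defined.

Conclusion: True.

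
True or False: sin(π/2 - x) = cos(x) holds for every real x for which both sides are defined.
Claim: sin(π/2 - x) = cos(x).
Reasoning: Use sin(u - v) = sin(u)cos(v) - cos(u)sin(v) with u = π/2, v = x: sin(π/2)cos(x) - cos(π/2)sin(x) = 1·cos(x) - 0·sin(x) = cos(x).
So the two sides agree for every real x for which both sides are defined.

Conclusion: True.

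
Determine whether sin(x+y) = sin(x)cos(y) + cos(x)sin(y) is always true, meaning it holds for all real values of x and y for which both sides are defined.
Yes, this is an identity.

Claim: sin(x+y) = sin(x)cos(y) + cos(x)sin(y).
Reasoning: By Euler's formula e^(i(x+y)) = e^(ix)·e^(iy) = (cos x + i·sin x)(cos y + i·sin y). The imaginary part of the left side is sin(x+y); the imaginary part of the product is sin(x)cos(y) + cos(x)sin(y).
So the two sides agree for all real values of x and y for which both sides are defined.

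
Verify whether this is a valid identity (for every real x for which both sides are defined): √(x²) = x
No, this is NOT an identity.

Claim: √(x²) = x.
Test a specific point where both sides are defined: x = -2.
LHS = √(x²) ≈ 2.0000
RHS = x ≈ -2.0000
Since 2.0000 ≠ -2.0000, the equation fails at this point, so it cannot hold for every real x for which both sides are defined.
√(x²) = |x|, which differs from x whenever x < 0 (both sides are defined for every real x).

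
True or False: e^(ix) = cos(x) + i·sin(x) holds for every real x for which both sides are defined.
True.

Claim: e^(ix) = cos(x) + i·sin(x).
Reasoning: Euler's formula. Expand e^(ix) = Σ (ix)^k / k!. Since i² = -1, the even-k terms are Σ (-1)^m x^(2m)/(2m)! = cos(x) and the odd-k terms are i · Σ (-1)^m x^(2m+1)/(2m+1)! = i·sin(x).
So the two sides agree for every real x for which both sides are defined.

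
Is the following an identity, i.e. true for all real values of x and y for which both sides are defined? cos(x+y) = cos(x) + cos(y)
No, this is NOT an identity.

Claim: cos(x+y) = cos(x) + cos(y).
Test a specific point where both sides are defined: x = -π/3, y = 3π/4.
LHS = cos(x+y) ≈ 0.2588
RHS = cos(x) + cos(y) ≈ -0.2071
Since 0.2588 ≠ -0.2071, the equation fails at this point, so it cannot hold for all real values of x and y for which both sides are defined.
The correct expansion is cos(x+y) = cos(x)cos(y) - sin(x)sin(y); cosine is not additive.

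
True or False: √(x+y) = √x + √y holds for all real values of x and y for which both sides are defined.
False.

Claim: √(x+y) = √x + √y.
Test a specific point where both sides are defined: x = 1, y = 3.
LHS = √(x+y) ≈ 2.0000
RHS = √x + √y ≈ 2.7321
Since 2.0000 ≠ 2.7321, the equation fails at this point, so it cannot hold for all real values of x and y for which both sides are defined.
Squaring the right side gives x + 2√(xy) + y, not x + y.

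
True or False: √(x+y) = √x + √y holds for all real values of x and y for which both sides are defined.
Claim: √(x+y) = √x + √y.
Test a specific point where both sides are defined: x = 4, y = 3.
LHS = √(x+y) ≈ 2.6458
RHS = √x + √y ≈ 3.7321
Since 2.6458 ≠ 3.7321, the equation fails at this point, so it cannot hold for all real values of x and y for which both sides are defined.
Squaring the right side gives x + 2√(xy) + y, not x + y.

Conclusion: False.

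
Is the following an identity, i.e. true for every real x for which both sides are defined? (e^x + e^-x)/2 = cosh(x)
Yes, this is an identity.

Claim: (e^x + e^-x)/2 = cosh(x).
Reasoning: This is exactly the definition of the hyperbolic cosine: cosh(x) := (e^x + e^-x)/2.
So the two sides agree for every real x for which both sides are defined.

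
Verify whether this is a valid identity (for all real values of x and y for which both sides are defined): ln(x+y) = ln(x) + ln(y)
Claim: ln(x+y) = ln(x) + ln(y).
Test a specific point where both sides are defined: x = 5, y = 2.
LHS = ln(x+y) ≈ 1.9459
RHS = ln(x) + ln(y) ≈ 2.3026
Since 1.9459 ≠ 2.3026, the equation fails at this point, so it cannot hold for all real values of x and y for which both sides are defined.
ln(x) + ln(y) = ln(xy), not ln(x+y).

Conclusion: No, this is NOT an identity.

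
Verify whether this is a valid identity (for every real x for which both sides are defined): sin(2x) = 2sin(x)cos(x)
Yes, this is an identity.

Claim: sin(2x) = 2sin(x)cos(x).
Reasoning: Put y = x in the addition formula sin(x+y) = sin(x)cos(y) + cos(x)sin(y): sin(2x) = sin(x)cos(x) + cos(x)sin(x) = 2sin(x)cos(x).
So the two sides agree for every real x for which both sides are defined.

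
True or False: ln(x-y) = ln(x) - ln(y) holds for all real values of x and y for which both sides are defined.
Claim: ln(x-y) = ln(x) - ln(y).
Test a specific point where both sides are defined: x = 3, y = 2.
LHS = ln(x-y) ≈ 0.0000
RHS = ln(x) - ln(y) ≈ 0.4055
Since 0.0000 ≠ 0.4055, the equation fails at this point, so it cannot hold for all real values of x and y for which both sides are defined.
ln(x) - ln(y) = ln(x/y), not ln(x-y).

Conclusion: False.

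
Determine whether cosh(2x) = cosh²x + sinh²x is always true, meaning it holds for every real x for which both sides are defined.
Yes, this is an identity.

Claim: cosh(2x) = cosh²x + sinh²x.
Reasoning: cosh²x = (e^(2x) + 2 + e^(-2x))/4 and sinh²x = (e^(2x) - 2 + e^(-2x))/4. Adding gives (2e^(2x) + 2e^(-2x))/4 = (e^(2x) + e^(-2x))/2 = cosh(2x).
So the two sides agree for every real x for which both sides are defined.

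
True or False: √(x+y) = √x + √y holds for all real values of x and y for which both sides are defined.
False.

Claim: √(x+y) = √x + √y.
Test a specific point where both sides are defined: x = 4, y = 4.
LHS = √(x+y) ≈ 2.8284
RHS = √x + √y ≈ 4.0000
Since 2.8284 ≠ 4.0000, the equation fails at this point, so it cannot hold for all real values of x and y for which both sides are defined.
Squaring the right side gives x + 2√(xy) + y, not x + y.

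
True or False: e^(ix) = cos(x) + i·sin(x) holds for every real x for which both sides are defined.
Claim: e^(ix) = cos(x) + i·sin(x).
Reasoning: Euler's formula. Expand e^(ix) = Σ (ix)^k / k!. Since i² = -1, the even-k terms are Σ (-1)^m x^(2m)/(2m)! = cos(x) and the odd-k terms are i · Σ (-1)^m x^(2m+1)/(2m+1)! = i·sin(x).
So the two sides agree for every real x for which both sides are defined.

Conclusion: True.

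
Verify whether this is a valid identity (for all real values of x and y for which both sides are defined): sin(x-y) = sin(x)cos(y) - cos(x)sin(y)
Claim: sin(x-y) = sin(x)cos(y) - cos(x)sin(y).
Reasoning: Replace y by -y in sin(x+y) = sin(x)cos(y) + cos(x)sin(y) and use cos(-y) = cos(y), sin(-y) = -sin(y): sin(x-y) = sin(x)cos(y) - cos(x)sin(y).
So the two sides agree for all real values of x and y for which both sides are defined.

Conclusion: Yes, this is an identity.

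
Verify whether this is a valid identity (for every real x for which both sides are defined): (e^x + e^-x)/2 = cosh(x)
Claim: (e^x + e^-x)/2 = cosh(x).
Reasoning: This is exactly the definition of the hyperbolic cosine: cosh(x) := (e^x + e^-x)/2.
So the two sides agree for every real x for which both sides are defined.

Conclusion: Yes, this is an identity.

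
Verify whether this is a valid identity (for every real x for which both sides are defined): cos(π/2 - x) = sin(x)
Yes, this is an identity.

Claim: cos(π/2 - x) = sin(x).
Reasoning: Use cos(u - v) = cos(u)cos(v) + sin(u)sin(v) with u = π/2, v = x: cos(π/2)cos(x) + sin(π/2)sin(x) = 0·cos(x) + 1·sin(x) = sin(x).
So the two sides agree for every real x for which both sides are defined.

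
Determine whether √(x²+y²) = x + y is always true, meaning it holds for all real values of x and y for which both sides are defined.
Claim: √(x²+y²) = x + y.
Test a specific point where both sides are defined: x = -2, y = 5.
LHS = √(x²+y²) ≈ 5.3852
RHS = x + y ≈ 3.0000
Since 5.3852 ≠ 3.0000, the equation fails at this point, so it cannot hold for all real values of x and y for which both sides are defined.
(x+y)² = x² + 2xy + y², not x² + y², so the square root does not split this way.

Conclusion: No, this is NOT an identity.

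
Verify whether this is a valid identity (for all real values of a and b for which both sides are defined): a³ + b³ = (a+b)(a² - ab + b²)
Claim: a³ + b³ = (a+b)(a² - ab + b²).
Reasoning: Expand the right side: (a+b)(a² - ab + b²) = a³ - a²b + ab² + a²b - ab² + b³ = a³ + b³ (the middle terms cancel in pairs).
So the two sides agree for all real values of a and b for which both sides are defined.

Conclusion: Yes, this is an identity.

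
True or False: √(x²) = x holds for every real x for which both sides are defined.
False.

Claim: √(x²) = x.
Test a specific point where both sides are defined: x = -2.
LHS = √(x²) ≈ 2.0000
RHS = x ≈ -2.0000
Since 2.0000 ≠ -2.0000, the equation fails at this point, so it cannot hold for every real x for which both sides are defined.
√(x²) = |x|, which differs from x whenever x < 0 (both sides are defined for every real x).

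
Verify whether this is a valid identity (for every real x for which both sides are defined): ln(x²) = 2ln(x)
Yes, this is an identity.

Claim: ln(x²) = 2ln(x).
Reasoning: The right side requires x > 0. For x > 0, x² = (e^(ln x))² = e^(2ln x), so ln(x²) = 2ln(x). (For x < 0 the right side is undefined, so those values are outside the claim.)
So the two sides agree for every real x for which both sides are defined.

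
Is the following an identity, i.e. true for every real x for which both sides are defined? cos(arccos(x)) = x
Yes, this is an identity.

Claim: cos(arccos(x)) = x.
Reasoning: For -1 ≤ x ≤ 1 (where arccos is defined), arccos(x) is by definition an angle whose cosine equals x. Taking the cosine of that angle returns x. (Note the other order, arccos(cos x) = x, is NOT an identity.)
So the two sides agree for every real x for which both sides are defined.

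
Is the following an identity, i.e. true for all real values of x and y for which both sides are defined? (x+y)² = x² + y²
No, this is NOT an identity.

Claim: (x+y)² = x² + y².
Test a specific point where both sides are defined: x = 5, y = 2.
LHS = (x+y)² ≈ 49.0000
RHS = x² + y² ≈ 29.0000
Since 49.0000 ≠ 29.0000, the equation fails at this point, so it cannot hold for all real values of x and y for which both sides are defined.
The correct expansion is (x+y)² = x² + 2xy + y²; the cross term 2xy is missing.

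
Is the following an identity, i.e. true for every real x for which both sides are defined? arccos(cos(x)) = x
No, this is NOT an identity.

Claim: arccos(cos(x)) = x.
Test a specific point where both sides are defined: x = -π/6.
LHS = arccos(cos(x)) ≈ 0.5236
RHS = x ≈ -0.5236
Since 0.5236 ≠ -0.5236, the equation fails at this point, so it cannot hold for every real x for which both sides are defined.
arccos only returns values in [0, π], so arccos(cos(x)) = x holds only for x in that interval, not for all real x.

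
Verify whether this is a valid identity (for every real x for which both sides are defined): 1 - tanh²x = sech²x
Claim: 1 - tanh²x = sech²x.
Reasoning: Divide cosh²x - sinh²x = 1 through by cosh²x (never zero): 1 - tanh²x = 1/cosh²x = sech²x.
So the two sides agree for every real x for which both sides are defined.

Conclusion: Yes, this is an identity.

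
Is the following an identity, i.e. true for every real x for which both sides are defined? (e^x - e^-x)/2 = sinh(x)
Yes, this is an identity.

Claim: (e^x - e^-x)/2 = sinh(x).
Reasoning: This is exactly the definition of the hyperbolic sine: sinh(x) := (e^x - e^-x)/2.
So the two sides agree for every real x for which both sides are defined.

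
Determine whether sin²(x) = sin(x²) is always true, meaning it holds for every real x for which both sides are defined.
No, this is NOT an identity.

Claim: sin²(x) = sin(x²).
Test a specific point where both sides are defined: x = -π/6.
LHS = sin²(x) ≈ 0.2500
RHS = sin(x²) ≈ 0.2707
Since 0.2500 ≠ 0.2707, the equation fails at this point, so it cannot hold for every real x for which both sides are defined.
sin²(x) means (sin x)², squaring the output; sin(x²) squares the input. These are different functions.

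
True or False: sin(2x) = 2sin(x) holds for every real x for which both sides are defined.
Claim: sin(2x) = 2sin(x).
Test a specific point where both sides are defined: x = 3π/4.
LHS = sin(2x) ≈ -1.0000
RHS = 2sin(x) ≈ 1.4142
Since -1.0000 ≠ 1.4142, the equation fails at this point, so it cannot hold for every real x for which both sides are defined.
The correct double-angle formula is sin(2x) = 2sin(x)cos(x).

Conclusion: False.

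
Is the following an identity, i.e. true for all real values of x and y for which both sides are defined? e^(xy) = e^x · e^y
Claim: e^(xy) = e^x · e^y.
Test a specific point where both sides are defined: x = 1, y = 3.
LHS = e^(xy) ≈ 20.0855
RHS = e^x · e^y ≈ 54.5982
Since 20.0855 ≠ 54.5982, the equation fails at this point, so it cannot hold for all real values of x and y for which both sides are defined.
e^x · e^y = e^(x+y), not e^(xy).

Conclusion: No, this is NOT an identity.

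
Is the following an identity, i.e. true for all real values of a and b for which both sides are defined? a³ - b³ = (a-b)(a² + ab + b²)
Yes, this is an identity.

Claim: a³ - b³ = (a-b)(a² + ab + b²).
Reasoning: Expand the right side: (a-b)(a² + ab + b²) = a³ + a²b + ab² - a²b - ab² - b³ = a³ - b³ (the middle terms cancel in pairs).
So the two sides agree for all real values of a and b for which both sides are defined.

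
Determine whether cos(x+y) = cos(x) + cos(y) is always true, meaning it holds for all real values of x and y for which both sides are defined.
Claim: cos(x+y) = cos(x) + cos(y).
Test a specific point where both sides are defined: x = -π/3, y = π/2.
LHS = cos(x+y) ≈ 0.8660
RHS = cos(x) + cos(y) ≈ 0.5000
Since 0.8660 ≠ 0.5000, the equation fails at this point, so it cannot hold for all real values of x and y for which both sides are defined.
The correct expansion is cos(x+y) = cos(x)cos(y) - sin(x)sin(y); cosine is not additive.

Conclusion: No, this is NOT an identity.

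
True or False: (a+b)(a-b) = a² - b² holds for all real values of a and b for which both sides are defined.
Claim: (a+b)(a-b) = a² - b².
Reasoning: Expand: (a+b)(a-b) = a² - ab + ba - b² = a² - b² (the cross terms cancel).
So the two sides agree for all real values of a and b for which both sides are defined.

Conclusion: True.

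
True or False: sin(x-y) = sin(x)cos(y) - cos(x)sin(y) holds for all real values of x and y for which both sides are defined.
Claim: sin(x-y) = sin(x)cos(y) - cos(x)sin(y).
Reasoning: Replace y by -y in sin(x+y) = sin(x)cos(y) + cos(x)sin(y) and use cos(-y) = cos(y), sin(-y) = -sin(y): sin(x-y) = sin(x)cos(y) - cos(x)sin(y).
So the two sides agree for all real values of x and y for which both sides are defined.

Conclusion: True.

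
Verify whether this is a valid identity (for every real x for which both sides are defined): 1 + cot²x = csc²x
Claim: 1 + cot²x = csc²x.
Reasoning: Start from sin²x + cos²x = 1 and divide every term by sin²x (allowed wherever cot x and csc x are defined): 1 + cot²x = 1/sin²x = csc²x.
So the two sides agree for every real x for which both sides are defined.

Conclusion: Yes, this is an identity.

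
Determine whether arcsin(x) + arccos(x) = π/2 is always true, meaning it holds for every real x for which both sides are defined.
Claim: arcsin(x) + arccos(x) = π/2.
Reasoning: Both sides are defined for -1 ≤ x ≤ 1. Let θ = arcsin(x), so sin θ = x and θ ∈ [-π/2, π/2]. Then cos(π/2 - θ) = sin θ = x and π/2 - θ ∈ [0, π], which is exactly the range of arccos, so arccos(x) = π/2 - θ. Adding: arcsin(x) + arccos(x) = θ + (π/2 - θ) = π/2.
So the two sides agree for every real x for which both sides are defined.

Conclusion: Yes, this is an identity.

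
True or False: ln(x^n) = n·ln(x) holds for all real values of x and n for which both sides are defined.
True.

Claim: ln(x^n) = n·ln(x).
Reasoning: The right side requires x > 0. For x > 0, x^n = (e^(ln x))^n = e^(n·ln x), so taking ln of both sides gives ln(x^n) = n·ln(x).
So the two sides agree for all real values of x and n for which both sides are defined.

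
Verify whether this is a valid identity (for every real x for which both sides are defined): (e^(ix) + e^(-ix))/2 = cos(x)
Claim: (e^(ix) + e^(-ix))/2 = cos(x).
Reasoning: By Euler's formula e^(ix) = cos(x) + i·sin(x) and e^(-ix) = cos(x) - i·sin(x). Adding cancels the sine terms: e^(ix) + e^(-ix) = 2cos(x); divide by 2.
So the two sides agree for every real x for which both sides are defined.

Conclusion: Yes, this is an identity.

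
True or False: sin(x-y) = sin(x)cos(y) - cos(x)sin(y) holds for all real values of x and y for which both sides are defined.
Claim: sin(x-y) = sin(x)cos(y) - cos(x)sin(y).
Reasoning: Replace y by -y in sin(x+y) = sin(x)cos(y) + cos(x)sin(y) and use cos(-y) = cos(y), sin(-y) = -sin(y): sin(x-y) = sin(x)cos(y) - cos(x)sin(y).
So the two sides agree for all real values of x and y for which both sides are defined.

Conclusion: True.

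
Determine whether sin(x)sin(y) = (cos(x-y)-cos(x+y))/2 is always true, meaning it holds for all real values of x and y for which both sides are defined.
Claim: sin(x)sin(y) = (cos(x-y)-cos(x+y))/2.
Reasoning: cos(x-y) = cos(x)cos(y) + sin(x)sin(y) and cos(x+y) = cos(x)cos(y) - sin(x)sin(y). Subtracting, cos(x-y) - cos(x+y) = 2sin(x)sin(y); divide by 2.
So the two sides agree for all real values of x and y for which both sides are defined.

Conclusion: Yes, this is an identity.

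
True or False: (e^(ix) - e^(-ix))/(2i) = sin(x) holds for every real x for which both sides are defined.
True.

Claim: (e^(ix) - e^(-ix))/(2i) = sin(x).
Reasoning: By Euler's formula e^(ix) = cos(x) + i·sin(x) and e^(-ix) = cos(x) - i·sin(x). Subtracting cancels the cosine terms: e^(ix) - e^(-ix) = 2i·sin(x); divide by 2i.
So the two sides agree for every real x for which both sides are defined.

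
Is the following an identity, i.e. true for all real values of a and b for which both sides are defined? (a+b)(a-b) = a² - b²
Yes, this is an identity.

Claim: (a+b)(a-b) = a² - b².
Reasoning: Expand: (a+b)(a-b) = a² - ab + ba - b² = a² - b² (the cross terms cancel).
So the two sides agree for all real values of a and b for which both sides are defined.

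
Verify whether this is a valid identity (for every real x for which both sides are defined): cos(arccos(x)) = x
Yes, this is an identity.

Claim: cos(arccos(x)) = x.
Reasoning: For -1 ≤ x ≤ 1 (where arccos is defined), arccos(x) is by definition an angle whose cosine equals x. Taking the cosine of that angle returns x. (Note the other order, arccos(cos x) = x, is NOT an identity.)
So the two sides agree for every real x for which both sides are defined.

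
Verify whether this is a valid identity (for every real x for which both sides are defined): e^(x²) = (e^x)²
Claim: e^(x²) = (e^x)².
Test a specific point where both sides are defined: x = 1.
LHS = e^(x²) ≈ 2.7183
RHS = (e^x)² ≈ 7.3891
Since 2.7183 ≠ 7.3891, the equation fails at this point, so it cannot hold for every real x for which both sides are defined.
(e^x)² = e^(2x), and 2x ≠ x² in general.

Conclusion: No, this is NOT an identity.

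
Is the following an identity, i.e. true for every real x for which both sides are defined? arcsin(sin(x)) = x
No, this is NOT an identity.

Claim: arcsin(sin(x)) = x.
Test a specific point where both sides are defined: x = 3π/4.
LHS = arcsin(sin(x)) ≈ 0.7854
RHS = x ≈ 2.3562
Since 0.7854 ≠ 2.3562, the equation fails at this point, so it cannot hold for every real x for which both sides are defined.
arcsin only returns values in [-π/2, π/2], so arcsin(sin(x)) = x holds only for x in that interval, not for all real x.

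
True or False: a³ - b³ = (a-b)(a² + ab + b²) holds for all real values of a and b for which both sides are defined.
Claim: a³ - b³ = (a-b)(a² + ab + b²).
Reasoning: Expand the right side: (a-b)(a² + ab + b²) = a³ + a²b + ab² - a²b - ab² - b³ = a³ - b³ (the middle terms cancel in pairs).
So the two sides agree for all real values of a and b for which both sides are defined.

Conclusion: True.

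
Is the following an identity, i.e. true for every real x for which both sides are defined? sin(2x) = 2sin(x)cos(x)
Claim: sin(2x) = 2sin(x)cos(x).
Reasoning: Put y = x in the addition formula sin(x+y) = sin(x)cos(y) + cos(x)sin(y): sin(2x) = sin(x)cos(x) + cos(x)sin(x) = 2sin(x)cos(x).
So the two sides agree for every real x for which both sides are defined.

Conclusion: Yes, this is an identity.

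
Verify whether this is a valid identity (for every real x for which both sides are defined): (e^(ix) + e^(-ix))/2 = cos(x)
Yes, this is an identity.

Claim: (e^(ix) + e^(-ix))/2 = cos(x).
Reasoning: By Euler's formula e^(ix) = cos(x) + i·sin(x) and e^(-ix) = cos(x) - i·sin(x). Adding cancels the sine terms: e^(ix) + e^(-ix) = 2cos(x); divide by 2.
So the two sides agree for every real x for which both sides are defined.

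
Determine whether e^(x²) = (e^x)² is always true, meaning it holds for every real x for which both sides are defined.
Claim: e^(x²) = (e^x)².
Test a specific point where both sides are defined: x = -3.
LHS = e^(x²) ≈ 8103.0839
RHS = (e^x)² ≈ 0.0025
Since 8103.0839 ≠ 0.0025, the equation fails at this point, so it cannot hold for every real x for which both sides are defined.
(e^x)² = e^(2x), and 2x ≠ x² in general.

Conclusion: No, this is NOT an identity.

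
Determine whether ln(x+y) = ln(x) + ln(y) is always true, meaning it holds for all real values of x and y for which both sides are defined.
No, this is NOT an identity.

Claim: ln(x+y) = ln(x) + ln(y).
Test a specific point where both sides are defined: x = 3/2, y = 1.
LHS = ln(x+y) ≈ 0.9163
RHS = ln(x) + ln(y) ≈ 0.4055
Since 0.9163 ≠ 0.4055, the equation fails at this point, so it cannot hold for all real values of x and y for which both sides are defined.
ln(x) + ln(y) = ln(xy), not ln(x+y).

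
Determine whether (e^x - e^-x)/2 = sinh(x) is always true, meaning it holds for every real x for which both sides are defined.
Yes, this is an identity.

Claim: (e^x - e^-x)/2 = sinh(x).
Reasoning: This is exactly the definition of the hyperbolic sine: sinh(x) := (e^x - e^-x)/2.
So the two sides agree for every real x for which both sides are defined.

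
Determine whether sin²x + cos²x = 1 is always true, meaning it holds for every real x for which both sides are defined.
Yes, this is an identity.

Claim: sin²x + cos²x = 1.
Reasoning: The point (cos x, sin x) lies on the unit circle X² + Y² = 1, so cos²x + sin²x = 1 for every real x.
So the two sides agree for every real x for which both sides are defined.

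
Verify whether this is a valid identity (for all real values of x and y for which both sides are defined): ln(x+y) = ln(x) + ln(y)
Claim: ln(x+y) = ln(x) + ln(y).
Test a specific point where both sides are defined: x = 1, y = 2.
LHS = ln(x+y) ≈ 1.0986
RHS = ln(x) + ln(y) ≈ 0.6931
Since 1.0986 ≠ 0.6931, the equation fails at this point, so it cannot hold for all real values of x and y for which both sides are defined.
ln(x) + ln(y) = ln(xy), not ln(x+y).

Conclusion: No, this is NOT an identity.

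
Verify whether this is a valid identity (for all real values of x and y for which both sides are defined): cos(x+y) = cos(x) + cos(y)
No, this is NOT an identity.

Claim: cos(x+y) = cos(x) + cos(y).
Test a specific point where both sides are defined: x = 2π/3, y = -π/6.
LHS = cos(x+y) ≈ 0.0000
RHS = cos(x) + cos(y) ≈ 0.3660
Since 0.0000 ≠ 0.3660, the equation fails at this point, so it cannot hold for all real values of x and y for which both sides are defined.
The correct expansion is cos(x+y) = cos(x)cos(y) - sin(x)sin(y); cosine is not additive.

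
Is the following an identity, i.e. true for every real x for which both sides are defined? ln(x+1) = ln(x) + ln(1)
No, this is NOT an identity.

Claim: ln(x+1) = ln(x) + ln(1).
Test a specific point where both sides are defined: x = 3.
LHS = ln(x+1) ≈ 1.3863
RHS = ln(x) + ln(1) ≈ 1.0986
Since 1.3863 ≠ 1.0986, the equation fails at this point, so it cannot hold for every real x for which both sides are defined.
ln(1) = 0, so the right side is just ln(x), which differs from ln(x+1).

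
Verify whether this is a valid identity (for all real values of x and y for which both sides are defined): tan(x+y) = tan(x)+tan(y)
No, this is NOT an identity.

Claim: tan(x+y) = tan(x)+tan(y).
Test a specific point where both sides are defined: x = π/4, y = 2π/3.
LHS = tan(x+y) ≈ -0.2679
RHS = tan(x)+tan(y) ≈ -0.7321
Since -0.2679 ≠ -0.7321, the equation fails at this point, so it cannot hold for all real values of x and y for which both sides are defined.
The correct formula is tan(x+y) = (tan(x) + tan(y))/(1 - tan(x)tan(y)).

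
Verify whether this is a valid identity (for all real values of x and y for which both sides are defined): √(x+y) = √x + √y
No, this is NOT an identity.

Claim: √(x+y) = √x + √y.
Test a specific point where both sides are defined: x = 5, y = 5.
LHS = √(x+y) ≈ 3.1623
RHS = √x + √y ≈ 4.4721
Since 3.1623 ≠ 4.4721, the equation fails at this point, so it cannot hold for all real values of x and y for which both sides are defined.
Squaring the right side gives x + 2√(xy) + y, not x + y.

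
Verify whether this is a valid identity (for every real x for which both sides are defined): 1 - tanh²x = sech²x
Claim: 1 - tanh²x = sech²x.
Reasoning: Divide cosh²x - sinh²x = 1 through by cosh²x (never zero): 1 - tanh²x = 1/cosh²x = sech²x.
So the two sides agree for every real x for which both sides are defined.

Conclusion: Yes, this is an identity.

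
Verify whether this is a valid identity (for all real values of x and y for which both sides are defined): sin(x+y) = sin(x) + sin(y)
No, this is NOT an identity.

Claim: sin(x+y) = sin(x) + sin(y).
Test a specific point where both sides are defined: x = π/2, y = π/3.
LHS = sin(x+y) ≈ 0.5000
RHS = sin(x) + sin(y) ≈ 1.8660
Since 0.5000 ≠ 1.8660, the equation fails at this point, so it cannot hold for all real values of x and y for which both sides are defined.
The correct expansion is sin(x+y) = sin(x)cos(y) + cos(x)sin(y); sine is not additive.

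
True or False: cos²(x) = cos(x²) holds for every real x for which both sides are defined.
Claim: cos²(x) = cos(x²).
Test a specific point where both sides are defined: x = -π/6.
LHS = cos²(x) ≈ 0.7500
RHS = cos(x²) ≈ 0.9627
Since 0.7500 ≠ 0.9627, the equation fails at this point, so it cannot hold for every real x for which both sides are defined.
cos²(x) means (cos x)², squaring the output; cos(x²) squares the input. These are different functions.

Conclusion: False.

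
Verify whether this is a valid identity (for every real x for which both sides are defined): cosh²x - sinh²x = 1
Claim: cosh²x - sinh²x = 1.
Reasoning: With cosh(x) = (e^x + e^-x)/2 and sinh(x) = (e^x - e^-x)/2: cosh²x = (e^(2x) + 2 + e^(-2x))/4 and sinh²x = (e^(2x) - 2 + e^(-2x))/4. Subtracting leaves 4/4 = 1.
So the two sides agree for every real x for which both sides are defined.

Conclusion: Yes, this is an identity.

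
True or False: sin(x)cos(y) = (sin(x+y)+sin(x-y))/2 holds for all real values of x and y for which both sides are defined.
Claim: sin(x)cos(y) = (sin(x+y)+sin(x-y))/2.
Reasoning: sin(x+y) = sin(x)cos(y) + cos(x)sin(y) and sin(x-y) = sin(x)cos(y) - cos(x)sin(y). Adding, sin(x+y) + sin(x-y) = 2sin(x)cos(y); divide by 2.
So the two sides agree for all real values of x and y for which both sides are defined.

Conclusion: True.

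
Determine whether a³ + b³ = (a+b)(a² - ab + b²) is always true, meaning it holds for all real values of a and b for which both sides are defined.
Yes, this is an identity.

Claim: a³ + b³ = (a+b)(a² - ab + b²).
Reasoning: Expand the right side: (a+b)(a² - ab + b²) = a³ - a²b + ab² + a²b - ab² + b³ = a³ + b³ (the middle terms cancel in pairs).
So the two sides agree for all real values of a and b for which both sides are defined.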